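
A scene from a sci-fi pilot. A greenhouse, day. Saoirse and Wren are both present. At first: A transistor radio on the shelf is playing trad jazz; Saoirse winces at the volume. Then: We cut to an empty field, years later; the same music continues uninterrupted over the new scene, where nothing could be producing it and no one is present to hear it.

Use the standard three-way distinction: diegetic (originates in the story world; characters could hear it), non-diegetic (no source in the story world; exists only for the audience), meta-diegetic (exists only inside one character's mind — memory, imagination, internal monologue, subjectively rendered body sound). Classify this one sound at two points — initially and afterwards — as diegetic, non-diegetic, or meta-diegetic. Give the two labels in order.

diegetic, non-diegetic

Initially: a transistor radio is a real in-scene source and Saoirse reacts to it → diegetic.
Afterwards: there is no longer any in-world source and no one can hear it — it has become underscore → non-diegetic.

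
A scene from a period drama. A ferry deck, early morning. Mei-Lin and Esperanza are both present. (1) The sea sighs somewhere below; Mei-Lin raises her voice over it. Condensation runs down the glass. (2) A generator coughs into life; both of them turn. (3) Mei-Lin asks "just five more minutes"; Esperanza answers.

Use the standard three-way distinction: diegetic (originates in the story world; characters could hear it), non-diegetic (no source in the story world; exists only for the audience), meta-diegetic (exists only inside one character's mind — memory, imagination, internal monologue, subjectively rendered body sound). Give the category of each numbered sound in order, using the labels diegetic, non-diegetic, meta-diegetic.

diegetic, diegetic, diegetic

Sound (1): it's the actual ambient sound of the location, so diegetic.
(2) is diegetic: the sound comes from a generator physically present in the location.
Sound (3): on-screen dialogue — Mei-Lin speaks and Esperanza is there to hear, so diegetic.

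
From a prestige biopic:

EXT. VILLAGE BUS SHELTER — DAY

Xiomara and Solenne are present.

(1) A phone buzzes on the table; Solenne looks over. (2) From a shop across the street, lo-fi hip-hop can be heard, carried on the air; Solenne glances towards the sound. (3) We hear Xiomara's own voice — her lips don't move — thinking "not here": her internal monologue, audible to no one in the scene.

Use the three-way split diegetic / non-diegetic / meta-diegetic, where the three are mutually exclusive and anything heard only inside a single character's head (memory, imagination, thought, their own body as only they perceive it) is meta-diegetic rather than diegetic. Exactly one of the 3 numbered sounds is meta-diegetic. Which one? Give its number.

(1) the sound comes from a phone physically present in the location → diegetic.
(2) off-screen diegetic: the source is out of frame but still in the story's space → diegetic.
(3) is meta-diegetic: internal monologue — inside Xiomara's mind, not spoken into the scene.
Only (3) is meta-diegetic.

3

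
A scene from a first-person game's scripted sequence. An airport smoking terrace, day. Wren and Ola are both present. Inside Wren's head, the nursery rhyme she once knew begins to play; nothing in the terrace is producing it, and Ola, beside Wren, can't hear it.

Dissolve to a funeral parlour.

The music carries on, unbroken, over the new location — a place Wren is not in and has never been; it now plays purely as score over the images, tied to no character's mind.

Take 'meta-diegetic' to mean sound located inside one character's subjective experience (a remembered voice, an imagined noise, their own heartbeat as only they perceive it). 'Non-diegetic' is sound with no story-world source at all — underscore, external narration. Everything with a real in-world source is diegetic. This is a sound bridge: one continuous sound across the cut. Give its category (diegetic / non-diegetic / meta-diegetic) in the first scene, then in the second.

Scene one: the music exists only inside Wren's mind; Ola can't hear it → meta-diegetic.
Scene two: it's detached from Wren entirely and plays over unrelated images with no in-world source — conventional underscore → non-diegetic.

meta-diegetic, non-diegetic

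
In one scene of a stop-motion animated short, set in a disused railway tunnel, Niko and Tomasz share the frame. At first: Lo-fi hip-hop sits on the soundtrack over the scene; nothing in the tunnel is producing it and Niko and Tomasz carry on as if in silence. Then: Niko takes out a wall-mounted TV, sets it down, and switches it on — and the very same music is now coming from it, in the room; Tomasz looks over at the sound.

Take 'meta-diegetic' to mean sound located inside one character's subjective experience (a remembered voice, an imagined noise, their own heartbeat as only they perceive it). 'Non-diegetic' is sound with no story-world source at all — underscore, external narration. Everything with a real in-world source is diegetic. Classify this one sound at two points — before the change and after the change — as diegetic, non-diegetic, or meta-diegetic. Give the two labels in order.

non-diegetic, diegetic

Before the change: no in-world source exists and no character can hear it — underscore → non-diegetic.
After the change: a wall-mounted TV is now a real source in the story world and the characters hear it → diegetic.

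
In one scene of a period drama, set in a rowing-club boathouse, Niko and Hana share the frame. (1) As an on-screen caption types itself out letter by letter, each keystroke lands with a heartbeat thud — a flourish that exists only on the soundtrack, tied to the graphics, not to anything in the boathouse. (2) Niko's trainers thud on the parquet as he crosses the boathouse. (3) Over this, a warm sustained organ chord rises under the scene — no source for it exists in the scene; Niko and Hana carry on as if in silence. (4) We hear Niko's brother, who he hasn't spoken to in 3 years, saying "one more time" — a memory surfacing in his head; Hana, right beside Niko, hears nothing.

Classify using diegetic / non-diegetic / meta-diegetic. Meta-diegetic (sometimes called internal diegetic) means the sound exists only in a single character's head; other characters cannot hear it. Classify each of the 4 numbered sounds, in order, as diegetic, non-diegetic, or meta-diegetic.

Sound (1): it accompanies on-screen graphics, not anything inside the story world, so non-diegetic.
Sound (2): a character's body making contact with the set — an in-world sound, so diegetic.
(3) score with no on-screen or off-screen source; it exists for the audience alone → non-diegetic.
(4) is meta-diegetic: it's Niko's recollection rendered as sound; the other character can't hear it.

non-diegetic, diegetic, non-diegetic, meta-diegetic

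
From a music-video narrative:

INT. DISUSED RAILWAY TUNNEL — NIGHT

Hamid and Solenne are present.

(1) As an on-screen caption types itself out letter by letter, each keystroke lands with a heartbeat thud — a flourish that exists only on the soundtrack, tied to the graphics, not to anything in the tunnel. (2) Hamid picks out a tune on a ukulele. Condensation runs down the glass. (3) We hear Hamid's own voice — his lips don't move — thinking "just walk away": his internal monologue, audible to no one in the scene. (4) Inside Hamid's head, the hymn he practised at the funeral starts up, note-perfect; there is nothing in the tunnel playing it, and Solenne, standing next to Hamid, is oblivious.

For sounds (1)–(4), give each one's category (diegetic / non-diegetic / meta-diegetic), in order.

Sound (1): sound married to a title/caption — outside the diegesis by definition, so non-diegetic.
(2) is diegetic: a character is playing a ukulele on screen.
Sound (3): it's Hamid's unspoken thought, heard only by the audience via his subjectivity, so meta-diegetic.
Sound (4): remembered music, private to Hamid — Solenne is oblivious because it isn't in the room, so meta-diegetic.

non-diegetic, diegetic, meta-diegetic, meta-diegetic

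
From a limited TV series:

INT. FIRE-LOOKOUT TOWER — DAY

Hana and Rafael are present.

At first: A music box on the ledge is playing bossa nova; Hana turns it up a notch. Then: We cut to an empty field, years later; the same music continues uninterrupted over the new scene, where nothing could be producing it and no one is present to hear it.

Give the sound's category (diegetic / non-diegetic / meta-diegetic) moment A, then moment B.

Moment A: a music box is a real in-scene source and Hana reacts to it → diegetic.
Moment B: there is no longer any in-world source and no one can hear it — it has become underscore → non-diegetic.

diegetic, non-diegetic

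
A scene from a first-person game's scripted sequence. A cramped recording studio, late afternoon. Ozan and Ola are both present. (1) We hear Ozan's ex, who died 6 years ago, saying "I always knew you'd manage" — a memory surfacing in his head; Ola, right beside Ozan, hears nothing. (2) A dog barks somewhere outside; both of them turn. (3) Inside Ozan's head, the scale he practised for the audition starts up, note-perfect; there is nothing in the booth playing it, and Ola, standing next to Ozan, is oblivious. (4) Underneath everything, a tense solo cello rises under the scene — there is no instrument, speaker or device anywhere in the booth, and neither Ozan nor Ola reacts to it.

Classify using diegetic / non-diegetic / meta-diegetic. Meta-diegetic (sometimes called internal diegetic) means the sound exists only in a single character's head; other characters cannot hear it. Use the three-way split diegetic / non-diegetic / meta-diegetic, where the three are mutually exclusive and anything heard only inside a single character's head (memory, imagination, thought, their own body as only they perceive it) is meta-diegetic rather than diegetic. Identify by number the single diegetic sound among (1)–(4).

(1) a remembered line, private to Ozan — not present in the room, not audible to Ola → meta-diegetic.
(2) the sound comes from a dog physically present in the location → diegetic.
(3) is meta-diegetic: it lives in Ozan's subjectivity, not in the booth.
Sound (4): nothing in the booth produces it and the characters don't hear it — pure soundtrack, so non-diegetic.
Only (2) is diegetic.

2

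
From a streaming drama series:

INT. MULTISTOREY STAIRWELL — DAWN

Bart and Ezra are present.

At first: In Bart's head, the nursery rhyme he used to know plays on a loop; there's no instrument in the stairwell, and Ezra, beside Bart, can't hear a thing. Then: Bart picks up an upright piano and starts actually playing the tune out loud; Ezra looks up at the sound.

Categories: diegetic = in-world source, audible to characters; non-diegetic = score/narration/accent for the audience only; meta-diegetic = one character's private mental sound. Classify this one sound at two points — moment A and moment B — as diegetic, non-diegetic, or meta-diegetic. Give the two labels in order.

meta-diegetic, diegetic

Moment A: the tune exists only as Bart's private memory; Ezra can't hear it → meta-diegetic.
Moment B: Bart is now producing it live on an upright piano, in the room, and Ezra hears it → diegetic.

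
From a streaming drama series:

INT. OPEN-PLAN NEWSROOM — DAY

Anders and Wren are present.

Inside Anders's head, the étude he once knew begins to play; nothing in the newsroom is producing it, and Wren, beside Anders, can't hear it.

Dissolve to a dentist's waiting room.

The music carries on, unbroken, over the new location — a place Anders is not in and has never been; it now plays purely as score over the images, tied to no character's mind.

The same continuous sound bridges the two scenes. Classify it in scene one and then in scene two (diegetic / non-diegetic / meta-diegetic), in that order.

meta-diegetic, non-diegetic

Scene one: the music exists only inside Anders's mind; Wren can't hear it → meta-diegetic.
Scene two: it's detached from Anders entirely and plays over unrelated images with no in-world source — conventional underscore → non-diegetic.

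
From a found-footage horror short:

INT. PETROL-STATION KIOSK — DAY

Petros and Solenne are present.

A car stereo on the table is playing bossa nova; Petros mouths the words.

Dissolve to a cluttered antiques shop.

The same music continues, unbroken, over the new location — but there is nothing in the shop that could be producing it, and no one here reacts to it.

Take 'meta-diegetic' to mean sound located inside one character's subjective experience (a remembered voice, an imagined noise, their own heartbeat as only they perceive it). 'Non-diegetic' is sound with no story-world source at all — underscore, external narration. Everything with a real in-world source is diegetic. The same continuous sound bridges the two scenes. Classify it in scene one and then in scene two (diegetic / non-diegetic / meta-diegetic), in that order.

Scene one: a car stereo is an on-screen source and Petros reacts to it → diegetic.
Scene two: there is no source in the shop and no one hears it — it's now underscore → non-diegetic.

diegetic, non-diegetic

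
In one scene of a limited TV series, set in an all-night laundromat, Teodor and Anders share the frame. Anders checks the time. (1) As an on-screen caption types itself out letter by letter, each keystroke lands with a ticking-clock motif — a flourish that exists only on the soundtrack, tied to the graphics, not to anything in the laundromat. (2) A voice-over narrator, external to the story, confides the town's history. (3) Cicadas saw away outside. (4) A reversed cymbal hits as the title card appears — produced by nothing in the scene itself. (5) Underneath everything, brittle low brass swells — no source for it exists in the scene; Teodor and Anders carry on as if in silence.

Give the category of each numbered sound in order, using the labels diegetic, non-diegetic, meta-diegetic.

(1) sound married to a title/caption — outside the diegesis by definition → non-diegetic.
(2) external voice-over — not a character, not heard by anyone in the scene → non-diegetic.
Sound (3): it's the actual ambient sound of the location, so diegetic.
(4) is non-diegetic: it's a sound-design accent with no in-world source; no one in the scene can hear it.
Sound (5): it has no source in the story world and no character can hear it — it's underscore, so non-diegetic.

non-diegetic, non-diegetic, diegetic, non-diegetic, non-diegetic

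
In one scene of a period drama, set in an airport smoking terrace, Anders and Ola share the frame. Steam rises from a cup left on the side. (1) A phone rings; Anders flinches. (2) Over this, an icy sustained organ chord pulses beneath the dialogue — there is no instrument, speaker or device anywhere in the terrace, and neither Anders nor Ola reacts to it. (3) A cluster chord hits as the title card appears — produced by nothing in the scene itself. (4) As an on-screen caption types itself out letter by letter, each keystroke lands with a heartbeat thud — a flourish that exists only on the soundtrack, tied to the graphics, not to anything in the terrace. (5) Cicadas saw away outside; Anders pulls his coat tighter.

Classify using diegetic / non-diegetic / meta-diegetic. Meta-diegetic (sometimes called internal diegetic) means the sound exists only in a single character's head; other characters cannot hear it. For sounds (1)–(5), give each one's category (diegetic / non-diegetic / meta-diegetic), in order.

Sound (1): an in-world source (a phone); characters could hear it, so diegetic.
Sound (2): score with no on-screen or off-screen source; it exists for the audience alone, so non-diegetic.
(3) is non-diegetic: it's a sound-design accent with no in-world source; no one in the scene can hear it.
(4) is non-diegetic: sound married to a title/caption — outside the diegesis by definition.
Sound (5): cicadas is part of the location's real environment, so diegetic.

diegetic, non-diegetic, non-diegetic, non-diegetic, diegetic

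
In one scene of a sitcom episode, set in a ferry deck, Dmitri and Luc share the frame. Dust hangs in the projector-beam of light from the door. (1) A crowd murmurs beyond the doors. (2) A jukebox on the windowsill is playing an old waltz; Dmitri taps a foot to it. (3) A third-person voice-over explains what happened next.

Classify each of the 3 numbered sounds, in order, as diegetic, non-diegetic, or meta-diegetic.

(1) is diegetic: ambient/room sound belonging to the story's physical space.
Sound (2): source music from a jukebox, which exists in the story world, so diegetic.
(3) the narrator exists outside the story world, addressing only the audience → non-diegetic.

diegetic, diegetic, non-diegetic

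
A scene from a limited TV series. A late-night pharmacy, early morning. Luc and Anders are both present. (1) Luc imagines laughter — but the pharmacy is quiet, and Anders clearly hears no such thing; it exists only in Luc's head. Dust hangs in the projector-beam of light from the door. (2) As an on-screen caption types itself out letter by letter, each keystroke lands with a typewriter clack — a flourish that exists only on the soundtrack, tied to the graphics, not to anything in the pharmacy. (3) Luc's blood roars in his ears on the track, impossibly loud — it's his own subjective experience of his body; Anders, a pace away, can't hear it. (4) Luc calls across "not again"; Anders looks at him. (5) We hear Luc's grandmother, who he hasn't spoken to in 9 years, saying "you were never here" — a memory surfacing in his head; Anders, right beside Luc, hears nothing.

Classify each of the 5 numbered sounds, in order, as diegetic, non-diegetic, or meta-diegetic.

(1) is meta-diegetic: subjective to Luc: the pharmacy is silent and Anders hears nothing.
Sound (2): sound married to a title/caption — outside the diegesis by definition, so non-diegetic.
(3) a subjective body sound — Luc's private perception, inaudible to Anders → meta-diegetic.
Sound (4): spoken by a character present in the story world, so diegetic.
(5) is meta-diegetic: a remembered line, private to Luc — not present in the room, not audible to Anders.

meta-diegetic, non-diegetic, meta-diegetic, diegetic, meta-diegetic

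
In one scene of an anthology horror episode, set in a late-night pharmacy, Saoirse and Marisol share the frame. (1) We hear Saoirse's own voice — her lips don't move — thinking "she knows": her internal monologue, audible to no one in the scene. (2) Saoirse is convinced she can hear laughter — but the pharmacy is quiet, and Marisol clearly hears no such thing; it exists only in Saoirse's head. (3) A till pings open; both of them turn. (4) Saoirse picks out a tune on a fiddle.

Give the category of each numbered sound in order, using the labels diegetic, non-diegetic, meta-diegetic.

meta-diegetic, meta-diegetic, diegetic, diegetic

(1) internal monologue — inside Saoirse's mind, not spoken into the scene → meta-diegetic.
(2) is meta-diegetic: subjective to Saoirse: the pharmacy is silent and Marisol hears nothing.
(3) is diegetic: the sound comes from a till physically present in the location.
Sound (4): a character is playing a fiddle on screen, so diegetic.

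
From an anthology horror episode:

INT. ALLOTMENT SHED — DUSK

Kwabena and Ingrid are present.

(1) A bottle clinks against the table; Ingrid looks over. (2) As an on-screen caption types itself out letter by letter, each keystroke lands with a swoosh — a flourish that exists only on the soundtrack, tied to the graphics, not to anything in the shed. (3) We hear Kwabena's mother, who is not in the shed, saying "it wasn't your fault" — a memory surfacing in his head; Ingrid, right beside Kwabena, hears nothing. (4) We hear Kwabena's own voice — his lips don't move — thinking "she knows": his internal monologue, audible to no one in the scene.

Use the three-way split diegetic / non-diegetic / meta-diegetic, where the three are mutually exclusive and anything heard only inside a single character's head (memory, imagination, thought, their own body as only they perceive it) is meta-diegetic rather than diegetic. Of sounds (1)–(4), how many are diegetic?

Sound (1): a bottle is a real object/event in the scene's world, so diegetic.
(2) the caption isn't part of the story world, so neither is the sound tied to it → non-diegetic.
(3) is meta-diegetic: a remembered line, private to Kwabena — not present in the room, not audible to Ingrid.
(4) it's Kwabena's unspoken thought, heard only by the audience via his subjectivity → meta-diegetic.
Diegetic: (1) — that's 1.

1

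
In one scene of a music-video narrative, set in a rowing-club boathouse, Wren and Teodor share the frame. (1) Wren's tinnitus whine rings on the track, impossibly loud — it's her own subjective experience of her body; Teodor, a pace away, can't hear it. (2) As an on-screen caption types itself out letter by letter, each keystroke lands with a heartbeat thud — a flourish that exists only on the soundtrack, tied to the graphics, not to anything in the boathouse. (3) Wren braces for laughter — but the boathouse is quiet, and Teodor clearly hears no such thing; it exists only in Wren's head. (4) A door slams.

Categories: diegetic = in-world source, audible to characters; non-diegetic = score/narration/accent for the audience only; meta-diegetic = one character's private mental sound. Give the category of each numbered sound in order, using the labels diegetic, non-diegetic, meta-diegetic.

(1) is meta-diegetic: point-of-audition from inside Wren's body; not a sound in the room.
(2) it accompanies on-screen graphics, not anything inside the story world → non-diegetic.
(3) subjective to Wren: the boathouse is silent and Teodor hears nothing → meta-diegetic.
(4) is diegetic: an in-world source (a door); characters could hear it.

meta-diegetic, non-diegetic, meta-diegetic, diegetic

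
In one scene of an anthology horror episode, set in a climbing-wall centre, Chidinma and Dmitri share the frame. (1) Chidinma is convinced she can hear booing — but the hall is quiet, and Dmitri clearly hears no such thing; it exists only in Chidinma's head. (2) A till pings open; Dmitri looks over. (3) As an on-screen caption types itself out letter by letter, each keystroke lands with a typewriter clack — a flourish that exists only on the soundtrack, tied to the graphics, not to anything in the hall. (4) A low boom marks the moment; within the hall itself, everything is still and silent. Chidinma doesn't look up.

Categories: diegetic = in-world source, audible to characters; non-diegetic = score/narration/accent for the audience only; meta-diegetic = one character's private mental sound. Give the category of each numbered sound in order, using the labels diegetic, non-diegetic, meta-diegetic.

meta-diegetic, diegetic, non-diegetic, non-diegetic

(1) is meta-diegetic: the sound is imagined by Chidinma; nothing in the story world is producing it and Dmitri can't hear it.
Sound (2): an in-world source (a till); characters could hear it, so diegetic.
Sound (3): sound married to a title/caption — outside the diegesis by definition, so non-diegetic.
Sound (4): nothing in the scene produces it; it's an accent added for the audience, so non-diegetic.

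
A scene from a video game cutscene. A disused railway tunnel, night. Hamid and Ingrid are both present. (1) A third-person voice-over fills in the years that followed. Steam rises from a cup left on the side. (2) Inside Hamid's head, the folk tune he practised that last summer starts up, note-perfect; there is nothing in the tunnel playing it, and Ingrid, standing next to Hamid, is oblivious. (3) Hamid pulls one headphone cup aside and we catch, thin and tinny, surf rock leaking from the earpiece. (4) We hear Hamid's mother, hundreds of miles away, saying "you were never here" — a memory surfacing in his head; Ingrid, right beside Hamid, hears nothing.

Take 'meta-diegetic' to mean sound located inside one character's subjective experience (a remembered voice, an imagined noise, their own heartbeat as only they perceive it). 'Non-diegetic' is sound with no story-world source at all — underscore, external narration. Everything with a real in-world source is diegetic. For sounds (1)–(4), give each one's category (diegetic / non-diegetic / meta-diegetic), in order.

(1) external voice-over — not a character, not heard by anyone in the scene → non-diegetic.
(2) is meta-diegetic: the music is a memory playing inside Hamid's mind alone; no real-world source, Ingrid can't hear it.
(3) the earpiece is a real device on Hamid's head — source music → diegetic.
Sound (4): the voice is a memory playing only inside Hamid's mind; Ingrid can't hear it, so meta-diegetic.

non-diegetic, meta-diegetic, diegetic, meta-diegetic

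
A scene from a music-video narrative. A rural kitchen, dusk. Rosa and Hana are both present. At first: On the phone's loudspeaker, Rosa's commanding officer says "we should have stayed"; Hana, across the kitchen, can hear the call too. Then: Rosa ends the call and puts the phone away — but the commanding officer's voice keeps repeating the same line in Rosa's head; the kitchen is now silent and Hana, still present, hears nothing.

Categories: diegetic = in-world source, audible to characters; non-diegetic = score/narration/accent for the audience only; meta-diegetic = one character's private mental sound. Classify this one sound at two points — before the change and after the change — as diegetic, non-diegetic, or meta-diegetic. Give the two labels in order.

diegetic, meta-diegetic

Before the change: the loudspeaker is an in-world source; both Rosa and Hana hear the call → diegetic.
After the change: with the phone off, the voice continues only as Rosa's private mental replay — Hana can't hear it → meta-diegetic.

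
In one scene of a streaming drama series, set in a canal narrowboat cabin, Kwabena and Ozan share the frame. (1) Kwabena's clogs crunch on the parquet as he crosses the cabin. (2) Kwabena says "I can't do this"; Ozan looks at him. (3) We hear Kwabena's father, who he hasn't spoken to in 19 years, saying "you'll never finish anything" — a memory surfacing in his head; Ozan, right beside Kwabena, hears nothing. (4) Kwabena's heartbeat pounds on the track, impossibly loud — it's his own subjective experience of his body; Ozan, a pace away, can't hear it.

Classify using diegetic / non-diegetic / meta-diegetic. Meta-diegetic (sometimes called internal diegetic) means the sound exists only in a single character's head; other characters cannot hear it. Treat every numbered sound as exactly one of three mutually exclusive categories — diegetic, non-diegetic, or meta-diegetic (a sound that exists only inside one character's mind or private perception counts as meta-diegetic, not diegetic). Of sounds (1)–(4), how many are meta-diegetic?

(1) is diegetic: it's the physical sound of Kwabena moving in the space.
(2) on-screen dialogue — Kwabena speaks and Ozan is there to hear → diegetic.
(3) a remembered line, private to Kwabena — not present in the room, not audible to Ozan → meta-diegetic.
(4) is meta-diegetic: it's Kwabena's internal bodily sensation rendered as sound; only Kwabena 'hears' it.
So 2 of the 4 are meta-diegetic: (3), (4).

2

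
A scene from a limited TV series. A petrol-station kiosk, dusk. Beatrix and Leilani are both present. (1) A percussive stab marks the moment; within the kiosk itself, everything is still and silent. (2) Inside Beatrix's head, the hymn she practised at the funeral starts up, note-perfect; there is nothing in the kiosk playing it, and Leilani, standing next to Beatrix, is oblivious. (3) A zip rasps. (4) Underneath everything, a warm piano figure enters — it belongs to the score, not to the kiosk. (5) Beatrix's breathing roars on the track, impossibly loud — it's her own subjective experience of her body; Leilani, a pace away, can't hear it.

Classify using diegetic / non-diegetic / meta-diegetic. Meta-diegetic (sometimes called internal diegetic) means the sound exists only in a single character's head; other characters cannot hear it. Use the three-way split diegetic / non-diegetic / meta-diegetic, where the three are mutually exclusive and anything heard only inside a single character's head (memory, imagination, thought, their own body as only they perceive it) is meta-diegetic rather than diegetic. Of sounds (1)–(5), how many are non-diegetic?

2

(1) nothing in the scene produces it; it's an accent added for the audience → non-diegetic.
(2) it lives in Beatrix's subjectivity, not in the kiosk → meta-diegetic.
Sound (3): an in-world source (a zip); characters could hear it, so diegetic.
(4) it has no source in the story world and no character can hear it — it's underscore → non-diegetic.
Sound (5): a subjective body sound — Beatrix's private perception, inaudible to Leilani, so meta-diegetic.
So 2 of the 5 are non-diegetic: (1), (4).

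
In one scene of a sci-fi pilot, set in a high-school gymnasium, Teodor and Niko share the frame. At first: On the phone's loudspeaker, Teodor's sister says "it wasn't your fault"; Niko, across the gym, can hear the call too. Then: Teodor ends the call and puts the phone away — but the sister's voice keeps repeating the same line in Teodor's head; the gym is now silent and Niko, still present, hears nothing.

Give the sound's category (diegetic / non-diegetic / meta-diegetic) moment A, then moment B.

Moment A: the loudspeaker is an in-world source; both Teodor and Niko hear the call → diegetic.
Moment B: with the phone off, the voice continues only as Teodor's private mental replay — Niko can't hear it → meta-diegetic.

diegetic, meta-diegetic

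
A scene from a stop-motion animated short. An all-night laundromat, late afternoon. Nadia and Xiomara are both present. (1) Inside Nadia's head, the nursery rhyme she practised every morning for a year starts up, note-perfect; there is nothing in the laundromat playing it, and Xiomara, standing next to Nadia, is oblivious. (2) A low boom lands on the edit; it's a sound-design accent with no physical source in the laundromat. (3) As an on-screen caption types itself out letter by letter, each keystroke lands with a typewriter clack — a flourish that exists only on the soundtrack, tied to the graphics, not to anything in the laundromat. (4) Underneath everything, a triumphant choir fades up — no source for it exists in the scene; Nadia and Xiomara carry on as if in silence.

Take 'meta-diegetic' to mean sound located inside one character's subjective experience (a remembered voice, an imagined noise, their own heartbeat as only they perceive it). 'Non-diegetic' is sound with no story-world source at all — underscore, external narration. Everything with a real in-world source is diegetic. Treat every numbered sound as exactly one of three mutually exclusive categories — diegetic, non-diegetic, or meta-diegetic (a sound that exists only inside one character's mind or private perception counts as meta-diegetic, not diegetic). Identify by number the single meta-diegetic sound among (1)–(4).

Sound (1): it lives in Nadia's subjectivity, not in the laundromat, so meta-diegetic.
(2) an editorial stinger — it belongs to the cut, not the story world → non-diegetic.
(3) sound married to a title/caption — outside the diegesis by definition → non-diegetic.
Sound (4): nothing in the laundromat produces it and the characters don't hear it — pure soundtrack, so non-diegetic.
Only (1) is meta-diegetic.

1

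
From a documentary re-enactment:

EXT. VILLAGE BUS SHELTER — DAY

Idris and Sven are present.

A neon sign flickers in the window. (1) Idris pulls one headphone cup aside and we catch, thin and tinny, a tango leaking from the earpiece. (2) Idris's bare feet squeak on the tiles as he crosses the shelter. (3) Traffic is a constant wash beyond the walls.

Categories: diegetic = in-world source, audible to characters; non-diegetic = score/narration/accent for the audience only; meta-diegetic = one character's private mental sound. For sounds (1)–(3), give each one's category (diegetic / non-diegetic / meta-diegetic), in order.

diegetic, diegetic, diegetic

(1) is diegetic: the earpiece is a real device on Idris's head — source music.
(2) Idris's footsteps are produced in the story world → diegetic.
(3) is diegetic: it's the actual ambient sound of the location.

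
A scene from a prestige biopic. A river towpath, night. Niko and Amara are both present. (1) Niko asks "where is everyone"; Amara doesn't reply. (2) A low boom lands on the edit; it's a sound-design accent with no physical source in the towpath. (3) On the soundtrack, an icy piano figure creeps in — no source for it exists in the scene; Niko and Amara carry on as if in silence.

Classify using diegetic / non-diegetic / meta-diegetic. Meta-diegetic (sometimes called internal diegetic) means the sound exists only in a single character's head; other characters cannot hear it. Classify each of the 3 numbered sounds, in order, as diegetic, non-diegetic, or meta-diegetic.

(1) is diegetic: spoken by a character present in the story world.
Sound (2): it's a sound-design accent with no in-world source; no one in the scene can hear it, so non-diegetic.
(3) is non-diegetic: it has no source in the story world and no character can hear it — it's underscore.

diegetic, non-diegetic, non-diegetic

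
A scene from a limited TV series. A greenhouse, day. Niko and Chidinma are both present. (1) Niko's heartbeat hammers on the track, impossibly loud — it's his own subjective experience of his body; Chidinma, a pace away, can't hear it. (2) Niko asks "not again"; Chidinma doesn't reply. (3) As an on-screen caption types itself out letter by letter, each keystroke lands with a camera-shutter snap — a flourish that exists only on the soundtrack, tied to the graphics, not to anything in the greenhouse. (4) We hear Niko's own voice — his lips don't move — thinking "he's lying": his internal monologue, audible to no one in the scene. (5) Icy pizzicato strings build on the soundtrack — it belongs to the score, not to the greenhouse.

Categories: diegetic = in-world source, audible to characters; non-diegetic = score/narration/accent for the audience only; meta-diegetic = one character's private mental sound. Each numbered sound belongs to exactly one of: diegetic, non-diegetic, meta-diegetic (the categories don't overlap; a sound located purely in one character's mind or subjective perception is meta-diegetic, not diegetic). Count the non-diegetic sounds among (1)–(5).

(1) is meta-diegetic: point-of-audition from inside Niko's body; not a sound in the room.
(2) is diegetic: Niko is a character speaking aloud in the scene.
(3) the caption isn't part of the story world, so neither is the sound tied to it → non-diegetic.
(4) is meta-diegetic: Niko's thought-voice: a private mental sound no other character can hear.
(5) score with no on-screen or off-screen source; it exists for the audience alone → non-diegetic.
So 2 of the 5 are non-diegetic: (3), (5).

2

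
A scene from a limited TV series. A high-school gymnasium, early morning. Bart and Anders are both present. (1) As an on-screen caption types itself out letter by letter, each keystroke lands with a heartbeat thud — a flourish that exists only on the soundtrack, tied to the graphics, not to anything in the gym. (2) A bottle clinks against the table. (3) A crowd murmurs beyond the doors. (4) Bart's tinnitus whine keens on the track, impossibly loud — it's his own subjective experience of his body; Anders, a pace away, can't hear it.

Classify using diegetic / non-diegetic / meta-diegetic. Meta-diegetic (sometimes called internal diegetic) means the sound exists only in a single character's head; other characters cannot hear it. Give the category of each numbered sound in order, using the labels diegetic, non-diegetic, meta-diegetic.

non-diegetic, diegetic, diegetic, meta-diegetic

(1) is non-diegetic: it accompanies on-screen graphics, not anything inside the story world.
(2) a bottle is a real object/event in the scene's world → diegetic.
(3) ambient/room sound belonging to the story's physical space → diegetic.
Sound (4): it's Bart's internal bodily sensation rendered as sound; only Bart 'hears' it, so meta-diegetic.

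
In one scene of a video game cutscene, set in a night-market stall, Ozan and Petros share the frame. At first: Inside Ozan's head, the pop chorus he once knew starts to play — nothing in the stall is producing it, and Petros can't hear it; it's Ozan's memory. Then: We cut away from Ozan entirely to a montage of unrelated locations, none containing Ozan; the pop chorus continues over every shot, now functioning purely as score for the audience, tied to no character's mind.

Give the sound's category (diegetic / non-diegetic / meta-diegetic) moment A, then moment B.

Moment A: the music lives inside Ozan's mind alone; Petros can't hear it → meta-diegetic.
Moment B: once it plays over shots Ozan isn't in, detached from any character's subjectivity, it's conventional underscore → non-diegetic.

meta-diegetic, non-diegetic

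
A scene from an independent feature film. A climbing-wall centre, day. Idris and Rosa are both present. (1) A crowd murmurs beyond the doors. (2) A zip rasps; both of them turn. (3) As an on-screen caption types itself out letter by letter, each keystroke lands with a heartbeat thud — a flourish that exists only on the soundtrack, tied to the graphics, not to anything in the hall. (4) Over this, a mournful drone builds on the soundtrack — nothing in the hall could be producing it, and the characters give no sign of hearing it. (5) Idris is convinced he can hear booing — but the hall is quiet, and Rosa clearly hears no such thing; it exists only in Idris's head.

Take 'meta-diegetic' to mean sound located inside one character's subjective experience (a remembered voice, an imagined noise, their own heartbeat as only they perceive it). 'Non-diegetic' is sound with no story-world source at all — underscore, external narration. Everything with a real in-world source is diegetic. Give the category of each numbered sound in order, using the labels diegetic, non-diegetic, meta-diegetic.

Sound (1): it's the actual ambient sound of the location, so diegetic.
(2) an in-world source (a zip); characters could hear it → diegetic.
(3) sound married to a title/caption — outside the diegesis by definition → non-diegetic.
Sound (4): score with no on-screen or off-screen source; it exists for the audience alone, so non-diegetic.
(5) subjective to Idris: the hall is silent and Rosa hears nothing → meta-diegetic.

diegetic, diegetic, non-diegetic, non-diegetic, meta-diegetic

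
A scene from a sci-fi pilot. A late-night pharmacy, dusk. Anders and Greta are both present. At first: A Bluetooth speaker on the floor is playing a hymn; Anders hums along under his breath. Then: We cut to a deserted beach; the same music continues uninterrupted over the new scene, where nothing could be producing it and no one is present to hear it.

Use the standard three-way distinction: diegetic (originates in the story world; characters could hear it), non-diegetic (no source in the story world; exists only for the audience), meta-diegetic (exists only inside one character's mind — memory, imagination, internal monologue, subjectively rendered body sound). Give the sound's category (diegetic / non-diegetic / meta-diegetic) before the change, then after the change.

diegetic, non-diegetic

Before the change: a Bluetooth speaker is a real in-scene source and Anders reacts to it → diegetic.
After the change: there is no longer any in-world source and no one can hear it — it has become underscore → non-diegetic.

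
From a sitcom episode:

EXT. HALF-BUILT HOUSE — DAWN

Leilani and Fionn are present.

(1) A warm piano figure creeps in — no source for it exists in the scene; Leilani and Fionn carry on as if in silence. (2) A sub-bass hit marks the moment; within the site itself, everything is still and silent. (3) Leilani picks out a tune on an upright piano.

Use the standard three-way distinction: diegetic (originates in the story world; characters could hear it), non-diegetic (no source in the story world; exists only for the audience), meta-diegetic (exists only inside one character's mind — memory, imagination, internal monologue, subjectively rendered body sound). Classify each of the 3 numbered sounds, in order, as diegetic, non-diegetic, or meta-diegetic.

(1) score with no on-screen or off-screen source; it exists for the audience alone → non-diegetic.
(2) is non-diegetic: an editorial stinger — it belongs to the cut, not the story world.
Sound (3): Leilani is producing the music live, in the story world, so diegetic.

non-diegetic, non-diegetic, diegetic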